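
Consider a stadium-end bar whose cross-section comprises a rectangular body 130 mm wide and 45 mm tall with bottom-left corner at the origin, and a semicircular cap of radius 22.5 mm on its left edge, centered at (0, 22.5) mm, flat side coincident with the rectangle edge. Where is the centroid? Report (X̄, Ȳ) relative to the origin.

Part | A | x̄ᵢ | ȳᵢ | A·x̄ᵢ | A·ȳᵢ
rectangular body | 5850.00 | 65.00 | 22.50 | 380250.00 | 131625.00
semicircular end | 795.22 | -9.55 | 22.50 | -7593.75 | 17892.35
Σ | 6645.22 |  |  | 372656.25 | 149517.35
X̄ = 372656.25 / 6645.22 = 56.08 mm
Ȳ = 149517.35 / 6645.22 = 22.50 mm

X̄ = 56.08 mm, Ȳ = 22.50 mm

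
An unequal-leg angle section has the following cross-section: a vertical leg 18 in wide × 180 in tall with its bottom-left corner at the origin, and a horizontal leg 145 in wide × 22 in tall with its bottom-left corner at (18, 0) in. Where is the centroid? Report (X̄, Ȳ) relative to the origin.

vertical leg: A = 18 × 180 = 3240.00, centroid at (9.00, 90.00).
horizontal leg: A = 145 × 22 = 3190.00, centroid at (90.50, 11.00).
ΣA = 6430.00 in², ΣAX̄ = 317855.00 in³, ΣAȲ = 326690.00 in³.
X̄ = 317855.00/6430.00 = 49.43 in; Ȳ = 326690.00/6430.00 = 50.81 in.

X̄ = 49.43 in, Ȳ = 50.81 in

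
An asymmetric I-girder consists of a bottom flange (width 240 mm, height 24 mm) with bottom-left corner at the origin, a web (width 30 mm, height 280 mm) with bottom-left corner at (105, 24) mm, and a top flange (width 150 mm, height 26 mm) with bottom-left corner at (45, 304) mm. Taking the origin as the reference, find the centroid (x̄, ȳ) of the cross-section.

bottom flange: A = 240 × 24 = 5760.00, centroid at (120.00, 12.00).
web: A = 30 × 280 = 8400.00, centroid at (120.00, 164.00).
top flange: A = 150 × 26 = 3900.00, centroid at (120.00, 317.00).
ΣA = 18060.00 mm², ΣAx̄ = 2167200.00 mm³, ΣAȳ = 2683020.00 mm³.
x̄ = 2167200.00/18060.00 = 120.00 mm; ȳ = 2683020.00/18060.00 = 148.56 mm.

x̄ = 120.00 mm, ȳ = 148.56 mm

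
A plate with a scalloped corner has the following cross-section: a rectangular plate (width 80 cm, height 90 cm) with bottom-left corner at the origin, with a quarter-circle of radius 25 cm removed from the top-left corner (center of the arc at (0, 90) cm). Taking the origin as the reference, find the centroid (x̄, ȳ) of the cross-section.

x̄ = 42.15 cm, ȳ = 42.48 cm

plate: A = 80 × 90 = 7200.00, centroid at (40.00, 45.00).
removed quarter-circle: A = −¼π·25² = -490.87, centroid at (10.61, 79.39).
ΣA = 6709.13 cm²
ΣAx̄ = (7200.00)(40.00) + (-490.87)(10.61) = 282791.67 cm³
ΣAȳ = (7200.00)(45.00) + (-490.87)(79.39) = 285029.69 cm³
x̄ = 282791.67 / 6709.13 = 42.15 cm
ȳ = 285029.69 / 6709.13 = 42.48 cm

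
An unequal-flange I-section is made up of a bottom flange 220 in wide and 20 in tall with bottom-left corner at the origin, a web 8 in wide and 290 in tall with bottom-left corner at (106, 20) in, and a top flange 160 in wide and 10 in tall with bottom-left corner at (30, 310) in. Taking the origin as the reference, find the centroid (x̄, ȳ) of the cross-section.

x̄ = 110.00 in, ȳ = 111.88 in

Part | A | x̄ᵢ | ȳᵢ | A·x̄ᵢ | A·ȳᵢ
bottom flange | 4400.00 | 110.00 | 10.00 | 484000.00 | 44000.00
web | 2320.00 | 110.00 | 165.00 | 255200.00 | 382800.00
top flange | 1600.00 | 110.00 | 315.00 | 176000.00 | 504000.00
Σ | 8320.00 |  |  | 915200.00 | 930800.00
x̄ = 915200.00 / 8320.00 = 110.00 in
ȳ = 930800.00 / 8320.00 = 111.88 in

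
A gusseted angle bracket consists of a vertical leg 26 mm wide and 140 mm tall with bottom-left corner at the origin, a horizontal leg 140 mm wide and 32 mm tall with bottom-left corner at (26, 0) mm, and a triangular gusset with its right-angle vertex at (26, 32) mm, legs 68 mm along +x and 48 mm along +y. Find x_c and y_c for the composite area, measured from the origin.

x_c = 57.10 mm, y_c = 41.51 mm

Part | A | x̄ᵢ | ȳᵢ | A·x̄ᵢ | A·ȳᵢ
vertical leg | 3640.00 | 13.00 | 70.00 | 47320.00 | 254800.00
horizontal leg | 4480.00 | 96.00 | 16.00 | 430080.00 | 71680.00
gusset | 1632.00 | 48.67 | 48.00 | 79424.00 | 78336.00
Σ | 9752.00 |  |  | 556824.00 | 404816.00
x_c = 556824.00 / 9752.00 = 57.10 mm
y_c = 404816.00 / 9752.00 = 41.51 mm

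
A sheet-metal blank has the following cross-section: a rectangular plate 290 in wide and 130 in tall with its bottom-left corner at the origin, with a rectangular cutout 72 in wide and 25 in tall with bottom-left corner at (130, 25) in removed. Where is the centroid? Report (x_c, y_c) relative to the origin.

x_c = 143.95 in, y_c = 66.38 in

Part | A | x̄ᵢ | ȳᵢ | A·x̄ᵢ | A·ȳᵢ
plate | 37700.00 | 145.00 | 65.00 | 5466500.00 | 2450500.00
hole | -1800.00 | 166.00 | 37.50 | -298800.00 | -67500.00
Σ | 35900.00 |  |  | 5167700.00 | 2383000.00
x_c = 5167700.00 / 35900.00 = 143.95 in
y_c = 2383000.00 / 35900.00 = 66.38 in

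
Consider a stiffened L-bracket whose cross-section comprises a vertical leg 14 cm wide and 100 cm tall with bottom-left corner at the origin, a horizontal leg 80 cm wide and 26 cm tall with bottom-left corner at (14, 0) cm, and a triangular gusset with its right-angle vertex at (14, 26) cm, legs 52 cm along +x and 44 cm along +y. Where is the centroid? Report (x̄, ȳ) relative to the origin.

vertical leg: A = 14 × 100 = 1400.00, centroid at (7.00, 50.00).
horizontal leg: A = 80 × 26 = 2080.00, centroid at (54.00, 13.00).
gusset: A = ½·52·44 = 1144.00, centroid at (31.33, 40.67).
ΣA = 4624.00 cm²
ΣAx̄ = (1400.00)(7.00) + (2080.00)(54.00) + (1144.00)(31.33) = 157965.33 cm³
ΣAȳ = (1400.00)(50.00) + (2080.00)(13.00) + (1144.00)(40.67) = 143562.67 cm³
x̄ = 157965.33 / 4624.00 = 34.16 cm
ȳ = 143562.67 / 4624.00 = 31.05 cm

x̄ = 34.16 cm, ȳ = 31.05 cm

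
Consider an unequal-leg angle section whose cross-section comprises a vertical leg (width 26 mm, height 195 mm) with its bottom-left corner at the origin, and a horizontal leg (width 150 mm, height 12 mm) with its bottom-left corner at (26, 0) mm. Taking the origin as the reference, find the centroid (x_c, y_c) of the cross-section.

vertical leg: A = 26 × 195 = 5070.00, centroid at (13.00, 97.50).
horizontal leg: A = 150 × 12 = 1800.00, centroid at (101.00, 6.00).
ΣA = 6870.00 mm², ΣAx_c = 247710.00 mm³, ΣAy_c = 505125.00 mm³.
x_c = 247710.00/6870.00 = 36.06 mm; y_c = 505125.00/6870.00 = 73.53 mm.

x_c = 36.06 mm, y_c = 73.53 mm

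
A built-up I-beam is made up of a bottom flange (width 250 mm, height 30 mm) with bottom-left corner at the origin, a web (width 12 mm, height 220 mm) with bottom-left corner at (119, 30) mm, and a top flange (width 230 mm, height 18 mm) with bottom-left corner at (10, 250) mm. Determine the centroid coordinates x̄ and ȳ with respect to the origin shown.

Part | A | x̄ᵢ | ȳᵢ | A·x̄ᵢ | A·ȳᵢ
bottom flange | 7500.00 | 125.00 | 15.00 | 937500.00 | 112500.00
web | 2640.00 | 125.00 | 140.00 | 330000.00 | 369600.00
top flange | 4140.00 | 125.00 | 259.00 | 517500.00 | 1072260.00
Σ | 14280.00 |  |  | 1785000.00 | 1554360.00
x̄ = 1785000.00 / 14280.00 = 125.00 mm
ȳ = 1554360.00 / 14280.00 = 108.85 mm

x̄ = 125.00 mm, ȳ = 108.85 mm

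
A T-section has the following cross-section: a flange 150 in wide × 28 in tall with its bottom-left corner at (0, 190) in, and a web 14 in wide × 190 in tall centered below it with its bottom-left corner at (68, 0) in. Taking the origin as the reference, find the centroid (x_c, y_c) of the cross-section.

x_c = 75.00 in, y_c = 161.73 in

Part | A | x̄ᵢ | ȳᵢ | A·x̄ᵢ | A·ȳᵢ
web | 2660.00 | 75.00 | 95.00 | 199500.00 | 252700.00
flange | 4200.00 | 75.00 | 204.00 | 315000.00 | 856800.00
Σ | 6860.00 |  |  | 514500.00 | 1109500.00
x_c = 514500.00 / 6860.00 = 75.00 in
y_c = 1109500.00 / 6860.00 = 161.73 in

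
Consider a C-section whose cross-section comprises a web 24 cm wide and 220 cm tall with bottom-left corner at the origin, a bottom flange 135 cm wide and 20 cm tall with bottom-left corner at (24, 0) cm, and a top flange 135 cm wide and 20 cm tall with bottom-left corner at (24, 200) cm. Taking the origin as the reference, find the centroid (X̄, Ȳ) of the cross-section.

X̄ = 52.20 cm, Ȳ = 110.00 cm

web: A = 24 × 220 = 5280.00, centroid at (12.00, 110.00).
bottom flange: A = 135 × 20 = 2700.00, centroid at (91.50, 10.00).
top flange: A = 135 × 20 = 2700.00, centroid at (91.50, 210.00).
ΣA = 10680.00 cm²
ΣAX̄ = (5280.00)(12.00) + (2700.00)(91.50) + (2700.00)(91.50) = 557460.00 cm³
ΣAȲ = (5280.00)(110.00) + (2700.00)(10.00) + (2700.00)(210.00) = 1174800.00 cm³
X̄ = 557460.00 / 10680.00 = 52.20 cm
Ȳ = 1174800.00 / 10680.00 = 110.00 cm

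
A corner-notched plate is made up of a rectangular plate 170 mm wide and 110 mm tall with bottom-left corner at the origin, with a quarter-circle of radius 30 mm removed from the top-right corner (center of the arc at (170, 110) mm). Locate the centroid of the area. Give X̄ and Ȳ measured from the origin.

X̄ = 82.16 mm, Ȳ = 53.34 mm

plate: A = 170 × 110 = 18700.00, centroid at (85.00, 55.00).
removed quarter-circle: A = −¼π·30² = -706.86, centroid at (157.27, 97.27).
ΣA = 17993.14 mm²
ΣAX̄ = (18700.00)(85.00) + (-706.86)(157.27) = 1478334.08 mm³
ΣAȲ = (18700.00)(55.00) + (-706.86)(97.27) = 959745.58 mm³
X̄ = 1478334.08 / 17993.14 = 82.16 mm
Ȳ = 959745.58 / 17993.14 = 53.34 mm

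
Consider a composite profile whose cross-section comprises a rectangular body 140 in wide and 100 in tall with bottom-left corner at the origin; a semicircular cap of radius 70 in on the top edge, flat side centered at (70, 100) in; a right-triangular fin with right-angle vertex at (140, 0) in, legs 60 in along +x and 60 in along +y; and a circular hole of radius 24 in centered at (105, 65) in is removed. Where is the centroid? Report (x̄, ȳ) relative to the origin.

x̄ = 74.55 in, ȳ = 74.55 in

rectangular body: A = 140 × 100 = 14000.00, centroid at (70.00, 50.00).
semicircular top: A = ½π·70² = 7696.90, centroid at (70.00, 129.71).
triangular fin: A = ½·60·60 = 1800.00, centroid at (160.00, 20.00).
hole: A = −π·24² = -1809.56, centroid at (105.00, 65.00).
ΣA = 21687.34 in²
ΣAx̄ = (14000.00)(70.00) + (7696.90)(70.00) + (1800.00)(160.00) + (-1809.56)(105.00) = 1616779.62 in³
ΣAȳ = (14000.00)(50.00) + (7696.90)(129.71) + (1800.00)(20.00) + (-1809.56)(65.00) = 1616735.64 in³
x̄ = 1616779.62 / 21687.34 = 74.55 in
ȳ = 1616735.64 / 21687.34 = 74.55 in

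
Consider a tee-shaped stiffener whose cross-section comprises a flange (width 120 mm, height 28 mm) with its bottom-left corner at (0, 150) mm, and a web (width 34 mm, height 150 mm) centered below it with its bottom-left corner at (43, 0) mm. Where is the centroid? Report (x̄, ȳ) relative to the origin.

x̄ = 60.00 mm, ȳ = 110.35 mm

web: A = 34 × 150 = 5100.00, centroid at (60.00, 75.00).
flange: A = 120 × 28 = 3360.00, centroid at (60.00, 164.00).
ΣA = 8460.00 mm²
ΣAx̄ = (5100.00)(60.00) + (3360.00)(60.00) = 507600.00 mm³
ΣAȳ = (5100.00)(75.00) + (3360.00)(164.00) = 933540.00 mm³
x̄ = 507600.00 / 8460.00 = 60.00 mm
ȳ = 933540.00 / 8460.00 = 110.35 mm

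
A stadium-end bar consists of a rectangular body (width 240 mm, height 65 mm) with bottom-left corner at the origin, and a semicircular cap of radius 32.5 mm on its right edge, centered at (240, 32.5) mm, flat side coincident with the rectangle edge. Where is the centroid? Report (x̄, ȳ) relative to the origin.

rectangular body: A = 240 × 65 = 15600.00, centroid at (120.00, 32.50).
semicircular end: A = ½π·32.5² = 1659.15, centroid at (253.79, 32.50).
ΣA = 17259.15 mm², ΣAx̄ = 2293082.29 mm³, ΣAȳ = 560922.49 mm³.
x̄ = 2293082.29/17259.15 = 132.86 mm; ȳ = 560922.49/17259.15 = 32.50 mm.

x̄ = 132.86 mm, ȳ = 32.50 mm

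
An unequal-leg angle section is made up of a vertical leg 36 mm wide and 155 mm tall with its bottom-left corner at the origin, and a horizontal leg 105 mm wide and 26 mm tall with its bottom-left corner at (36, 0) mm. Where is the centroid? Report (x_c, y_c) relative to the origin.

vertical leg: A = 36 × 155 = 5580.00, centroid at (18.00, 77.50).
horizontal leg: A = 105 × 26 = 2730.00, centroid at (88.50, 13.00).
ΣA = 8310.00 mm²
ΣAx_c = (5580.00)(18.00) + (2730.00)(88.50) = 342045.00 mm³
ΣAy_c = (5580.00)(77.50) + (2730.00)(13.00) = 467940.00 mm³
x_c = 342045.00 / 8310.00 = 41.16 mm
y_c = 467940.00 / 8310.00 = 56.31 mm

x_c = 41.16 mm, y_c = 56.31 mm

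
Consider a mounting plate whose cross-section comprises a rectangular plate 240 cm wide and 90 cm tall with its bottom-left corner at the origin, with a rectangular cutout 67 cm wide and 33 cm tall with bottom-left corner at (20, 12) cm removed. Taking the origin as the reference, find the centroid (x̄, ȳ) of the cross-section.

plate: A = 240 × 90 = 21600.00, centroid at (120.00, 45.00).
hole: A = −(67 × 33) = -2211.00, centroid at (53.50, 28.50).
ΣA = 19389.00 cm², ΣAx̄ = 2473711.50 cm³, ΣAȳ = 908986.50 cm³.
x̄ = 2473711.50/19389.00 = 127.58 cm; ȳ = 908986.50/19389.00 = 46.88 cm.

x̄ = 127.58 cm, ȳ = 46.88 cm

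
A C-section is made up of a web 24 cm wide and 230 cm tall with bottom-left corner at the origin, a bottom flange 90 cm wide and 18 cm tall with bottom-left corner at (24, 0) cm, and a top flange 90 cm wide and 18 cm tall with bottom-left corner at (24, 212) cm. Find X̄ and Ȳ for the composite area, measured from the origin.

X̄ = 33.08 cm, Ȳ = 115.00 cm

web: A = 24 × 230 = 5520.00, centroid at (12.00, 115.00).
bottom flange: A = 90 × 18 = 1620.00, centroid at (69.00, 9.00).
top flange: A = 90 × 18 = 1620.00, centroid at (69.00, 221.00).
ΣA = 8760.00 cm²
ΣAX̄ = (5520.00)(12.00) + (1620.00)(69.00) + (1620.00)(69.00) = 289800.00 cm³
ΣAȲ = (5520.00)(115.00) + (1620.00)(9.00) + (1620.00)(221.00) = 1007400.00 cm³
X̄ = 289800.00 / 8760.00 = 33.08 cm
Ȳ = 1007400.00 / 8760.00 = 115.00 cm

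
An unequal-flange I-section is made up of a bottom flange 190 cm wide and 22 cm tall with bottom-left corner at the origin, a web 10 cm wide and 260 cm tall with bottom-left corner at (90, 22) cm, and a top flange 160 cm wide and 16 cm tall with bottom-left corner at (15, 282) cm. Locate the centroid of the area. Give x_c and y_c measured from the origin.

bottom flange: A = 190 × 22 = 4180.00, centroid at (95.00, 11.00).
web: A = 10 × 260 = 2600.00, centroid at (95.00, 152.00).
top flange: A = 160 × 16 = 2560.00, centroid at (95.00, 290.00).
ΣA = 9340.00 cm²
ΣAx_c = (4180.00)(95.00) + (2600.00)(95.00) + (2560.00)(95.00) = 887300.00 cm³
ΣAy_c = (4180.00)(11.00) + (2600.00)(152.00) + (2560.00)(290.00) = 1183580.00 cm³
x_c = 887300.00 / 9340.00 = 95.00 cm
y_c = 1183580.00 / 9340.00 = 126.72 cm

x_c = 95.00 cm, y_c = 126.72 cm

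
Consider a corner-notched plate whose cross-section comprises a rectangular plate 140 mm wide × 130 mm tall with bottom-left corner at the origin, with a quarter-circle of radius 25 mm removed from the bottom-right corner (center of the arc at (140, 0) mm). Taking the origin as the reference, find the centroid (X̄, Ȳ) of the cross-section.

X̄ = 68.35 mm, Ȳ = 66.51 mm

plate: A = 140 × 130 = 18200.00, centroid at (70.00, 65.00).
removed quarter-circle: A = −¼π·25² = -490.87, centroid at (129.39, 10.61).
ΣA = 17709.13 mm²
ΣAX̄ = (18200.00)(70.00) + (-490.87)(129.39) = 1210485.99 mm³
ΣAȲ = (18200.00)(65.00) + (-490.87)(10.61) = 1177791.67 mm³
X̄ = 1210485.99 / 17709.13 = 68.35 mm
Ȳ = 1177791.67 / 17709.13 = 66.51 mm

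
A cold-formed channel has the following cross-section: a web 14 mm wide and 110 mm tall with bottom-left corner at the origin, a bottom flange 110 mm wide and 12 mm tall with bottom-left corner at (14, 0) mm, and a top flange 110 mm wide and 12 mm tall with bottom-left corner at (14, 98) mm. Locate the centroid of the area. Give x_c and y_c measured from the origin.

x_c = 46.16 mm, y_c = 55.00 mm

web: A = 14 × 110 = 1540.00, centroid at (7.00, 55.00).
bottom flange: A = 110 × 12 = 1320.00, centroid at (69.00, 6.00).
top flange: A = 110 × 12 = 1320.00, centroid at (69.00, 104.00).
ΣA = 4180.00 mm², ΣAx_c = 192940.00 mm³, ΣAy_c = 229900.00 mm³.
x_c = 192940.00/4180.00 = 46.16 mm; y_c = 229900.00/4180.00 = 55.00 mm.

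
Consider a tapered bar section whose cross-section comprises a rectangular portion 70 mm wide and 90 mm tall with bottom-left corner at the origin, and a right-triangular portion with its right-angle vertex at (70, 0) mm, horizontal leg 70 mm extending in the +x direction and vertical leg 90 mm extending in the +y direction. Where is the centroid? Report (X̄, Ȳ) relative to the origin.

X̄ = 54.44 mm, Ȳ = 40.00 mm

Part | A | x̄ᵢ | ȳᵢ | A·x̄ᵢ | A·ȳᵢ
rectangular portion | 6300.00 | 35.00 | 45.00 | 220500.00 | 283500.00
triangular portion | 3150.00 | 93.33 | 30.00 | 294000.00 | 94500.00
Σ | 9450.00 |  |  | 514500.00 | 378000.00
X̄ = 514500.00 / 9450.00 = 54.44 mm
Ȳ = 378000.00 / 9450.00 = 40.00 mm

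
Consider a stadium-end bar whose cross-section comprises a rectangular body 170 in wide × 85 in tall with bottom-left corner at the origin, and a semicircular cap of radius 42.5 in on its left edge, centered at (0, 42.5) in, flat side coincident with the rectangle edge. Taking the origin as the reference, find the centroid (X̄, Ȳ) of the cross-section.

X̄ = 68.09 in, Ȳ = 42.50 in

Part | A | x̄ᵢ | ȳᵢ | A·x̄ᵢ | A·ȳᵢ
rectangular body | 14450.00 | 85.00 | 42.50 | 1228250.00 | 614125.00
semicircular end | 2837.25 | -18.04 | 42.50 | -51177.08 | 120583.16
Σ | 17287.25 |  |  | 1177072.92 | 734708.16
X̄ = 1177072.92 / 17287.25 = 68.09 in
Ȳ = 734708.16 / 17287.25 = 42.50 in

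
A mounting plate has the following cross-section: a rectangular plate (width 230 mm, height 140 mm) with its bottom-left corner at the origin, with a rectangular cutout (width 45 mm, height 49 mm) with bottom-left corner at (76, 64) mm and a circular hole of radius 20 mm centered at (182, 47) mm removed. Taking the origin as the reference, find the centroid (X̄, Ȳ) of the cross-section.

Part | A | x̄ᵢ | ȳᵢ | A·x̄ᵢ | A·ȳᵢ
plate | 32200.00 | 115.00 | 70.00 | 3703000.00 | 2254000.00
hole 1 | -2205.00 | 98.50 | 88.50 | -217192.50 | -195142.50
hole 2 | -1256.64 | 182.00 | 47.00 | -228707.95 | -59061.94
Σ | 28738.36 |  |  | 3257099.55 | 1999795.56
X̄ = 3257099.55 / 28738.36 = 113.34 mm
Ȳ = 1999795.56 / 28738.36 = 69.59 mm

X̄ = 113.34 mm, Ȳ = 69.59 mm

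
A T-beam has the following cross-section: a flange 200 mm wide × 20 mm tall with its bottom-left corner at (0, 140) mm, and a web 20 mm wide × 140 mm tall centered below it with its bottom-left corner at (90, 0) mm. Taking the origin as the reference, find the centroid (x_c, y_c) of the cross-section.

x_c = 100.00 mm, y_c = 117.06 mm

web: A = 20 × 140 = 2800.00, centroid at (100.00, 70.00).
flange: A = 200 × 20 = 4000.00, centroid at (100.00, 150.00).
ΣA = 6800.00 mm²
ΣAx_c = (2800.00)(100.00) + (4000.00)(100.00) = 680000.00 mm³
ΣAy_c = (2800.00)(70.00) + (4000.00)(150.00) = 796000.00 mm³
x_c = 680000.00 / 6800.00 = 100.00 mm
y_c = 796000.00 / 6800.00 = 117.06 mm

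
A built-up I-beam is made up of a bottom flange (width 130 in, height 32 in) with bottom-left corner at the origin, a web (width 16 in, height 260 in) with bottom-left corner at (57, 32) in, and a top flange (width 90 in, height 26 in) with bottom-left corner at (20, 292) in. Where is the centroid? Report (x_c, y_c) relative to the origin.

x_c = 65.00 in, y_c = 136.41 in

Part | A | x̄ᵢ | ȳᵢ | A·x̄ᵢ | A·ȳᵢ
bottom flange | 4160.00 | 65.00 | 16.00 | 270400.00 | 66560.00
web | 4160.00 | 65.00 | 162.00 | 270400.00 | 673920.00
top flange | 2340.00 | 65.00 | 305.00 | 152100.00 | 713700.00
Σ | 10660.00 |  |  | 692900.00 | 1454180.00
x_c = 692900.00 / 10660.00 = 65.00 in
y_c = 1454180.00 / 10660.00 = 136.41 in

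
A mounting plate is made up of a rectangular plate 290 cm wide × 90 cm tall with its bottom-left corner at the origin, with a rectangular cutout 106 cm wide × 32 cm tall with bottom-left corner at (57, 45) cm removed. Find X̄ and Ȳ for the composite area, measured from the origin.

plate: A = 290 × 90 = 26100.00, centroid at (145.00, 45.00).
hole: A = −(106 × 32) = -3392.00, centroid at (110.00, 61.00).
ΣA = 22708.00 cm²
ΣAX̄ = (26100.00)(145.00) + (-3392.00)(110.00) = 3411380.00 cm³
ΣAȲ = (26100.00)(45.00) + (-3392.00)(61.00) = 967588.00 cm³
X̄ = 3411380.00 / 22708.00 = 150.23 cm
Ȳ = 967588.00 / 22708.00 = 42.61 cm

X̄ = 150.23 cm, Ȳ = 42.61 cm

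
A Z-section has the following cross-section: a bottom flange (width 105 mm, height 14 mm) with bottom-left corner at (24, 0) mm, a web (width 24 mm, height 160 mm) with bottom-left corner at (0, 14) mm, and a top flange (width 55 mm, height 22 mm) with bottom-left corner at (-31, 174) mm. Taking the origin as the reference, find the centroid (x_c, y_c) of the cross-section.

x_c = 23.67 mm, y_c = 91.27 mm

bottom flange: A = 105 × 14 = 1470.00, centroid at (76.50, 7.00).
web: A = 24 × 160 = 3840.00, centroid at (12.00, 94.00).
top flange: A = 55 × 22 = 1210.00, centroid at (-3.50, 185.00).
ΣA = 6520.00 mm², ΣAx_c = 154300.00 mm³, ΣAy_c = 595100.00 mm³.
x_c = 154300.00/6520.00 = 23.67 mm; y_c = 595100.00/6520.00 = 91.27 mm.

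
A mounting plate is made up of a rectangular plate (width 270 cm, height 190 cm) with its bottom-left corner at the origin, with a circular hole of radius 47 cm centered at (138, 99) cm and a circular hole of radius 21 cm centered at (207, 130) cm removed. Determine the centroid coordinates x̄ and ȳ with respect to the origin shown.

x̄ = 132.19 cm, ȳ = 93.23 cm

plate: A = 270 × 190 = 51300.00, centroid at (135.00, 95.00).
hole 1: A = −π·47² = -6939.78, centroid at (138.00, 99.00).
hole 2: A = −π·21² = -1385.44, centroid at (207.00, 130.00).
ΣA = 42974.78 cm², ΣAx̄ = 5681024.04 cm³, ΣAȳ = 4006354.45 cm³.
x̄ = 5681024.04/42974.78 = 132.19 cm; ȳ = 4006354.45/42974.78 = 93.23 cm.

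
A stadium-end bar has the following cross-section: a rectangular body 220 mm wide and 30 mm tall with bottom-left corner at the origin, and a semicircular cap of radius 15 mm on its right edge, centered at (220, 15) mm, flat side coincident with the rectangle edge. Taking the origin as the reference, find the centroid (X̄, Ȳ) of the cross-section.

X̄ = 115.91 mm, Ȳ = 15.00 mm

rectangular body: A = 220 × 30 = 6600.00, centroid at (110.00, 15.00).
semicircular end: A = ½π·15² = 353.43, centroid at (226.37, 15.00).
ΣA = 6953.43 mm², ΣAX̄ = 806004.42 mm³, ΣAȲ = 104301.44 mm³.
X̄ = 806004.42/6953.43 = 115.91 mm; Ȳ = 104301.44/6953.43 = 15.00 mm.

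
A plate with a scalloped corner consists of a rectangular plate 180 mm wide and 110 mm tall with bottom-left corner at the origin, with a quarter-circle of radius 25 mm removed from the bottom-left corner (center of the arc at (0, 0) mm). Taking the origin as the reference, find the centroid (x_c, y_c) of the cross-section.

x_c = 92.02 mm, y_c = 56.13 mm

Part | A | x̄ᵢ | ȳᵢ | A·x̄ᵢ | A·ȳᵢ
plate | 19800.00 | 90.00 | 55.00 | 1782000.00 | 1089000.00
removed quarter-circle | -490.87 | 10.61 | 10.61 | -5208.33 | -5208.33
Σ | 19309.13 |  |  | 1776791.67 | 1083791.67
x_c = 1776791.67 / 19309.13 = 92.02 mm
y_c = 1083791.67 / 19309.13 = 56.13 mm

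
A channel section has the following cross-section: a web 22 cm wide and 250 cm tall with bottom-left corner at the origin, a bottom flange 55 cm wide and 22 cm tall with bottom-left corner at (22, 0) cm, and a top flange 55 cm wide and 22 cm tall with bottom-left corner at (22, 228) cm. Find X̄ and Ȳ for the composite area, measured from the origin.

X̄ = 22.76 cm, Ȳ = 125.00 cm

Part | A | x̄ᵢ | ȳᵢ | A·x̄ᵢ | A·ȳᵢ
web | 5500.00 | 11.00 | 125.00 | 60500.00 | 687500.00
bottom flange | 1210.00 | 49.50 | 11.00 | 59895.00 | 13310.00
top flange | 1210.00 | 49.50 | 239.00 | 59895.00 | 289190.00
Σ | 7920.00 |  |  | 180290.00 | 990000.00
X̄ = 180290.00 / 7920.00 = 22.76 cm
Ȳ = 990000.00 / 7920.00 = 125.00 cm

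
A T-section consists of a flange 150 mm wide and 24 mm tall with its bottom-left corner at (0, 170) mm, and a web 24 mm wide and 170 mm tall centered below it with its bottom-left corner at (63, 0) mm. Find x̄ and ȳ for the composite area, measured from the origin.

x̄ = 75.00 mm, ȳ = 130.47 mm

web: A = 24 × 170 = 4080.00, centroid at (75.00, 85.00).
flange: A = 150 × 24 = 3600.00, centroid at (75.00, 182.00).
ΣA = 7680.00 mm², ΣAx̄ = 576000.00 mm³, ΣAȳ = 1002000.00 mm³.
x̄ = 576000.00/7680.00 = 75.00 mm; ȳ = 1002000.00/7680.00 = 130.47 mm.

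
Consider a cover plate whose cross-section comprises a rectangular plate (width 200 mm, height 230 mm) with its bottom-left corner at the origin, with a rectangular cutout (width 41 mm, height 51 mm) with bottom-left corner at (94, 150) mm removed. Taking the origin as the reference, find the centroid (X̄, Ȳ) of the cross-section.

X̄ = 99.31 mm, Ȳ = 112.12 mm

plate: A = 200 × 230 = 46000.00, centroid at (100.00, 115.00).
hole: A = −(41 × 51) = -2091.00, centroid at (114.50, 175.50).
ΣA = 43909.00 mm²
ΣAX̄ = (46000.00)(100.00) + (-2091.00)(114.50) = 4360580.50 mm³
ΣAȲ = (46000.00)(115.00) + (-2091.00)(175.50) = 4923029.50 mm³
X̄ = 4360580.50 / 43909.00 = 99.31 mm
Ȳ = 4923029.50 / 43909.00 = 112.12 mm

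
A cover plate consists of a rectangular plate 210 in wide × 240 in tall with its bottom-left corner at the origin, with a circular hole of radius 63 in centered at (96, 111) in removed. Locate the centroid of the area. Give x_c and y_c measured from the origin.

plate: A = 210 × 240 = 50400.00, centroid at (105.00, 120.00).
hole: A = −π·63² = -12468.98, centroid at (96.00, 111.00).
ΣA = 37931.02 in², ΣAx_c = 4094977.80 in³, ΣAy_c = 4663943.08 in³.
x_c = 4094977.80/37931.02 = 107.96 in; y_c = 4663943.08/37931.02 = 122.96 in.

x_c = 107.96 in, y_c = 122.96 in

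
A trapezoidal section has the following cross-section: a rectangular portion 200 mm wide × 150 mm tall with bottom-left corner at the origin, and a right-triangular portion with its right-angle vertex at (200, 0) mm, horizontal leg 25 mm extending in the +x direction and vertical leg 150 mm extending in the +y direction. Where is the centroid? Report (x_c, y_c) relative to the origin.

rectangular portion: A = 200 × 150 = 30000.00, centroid at (100.00, 75.00).
triangular portion: A = ½·25·150 = 1875.00, centroid at (208.33, 50.00).
ΣA = 31875.00 mm²
ΣAx_c = (30000.00)(100.00) + (1875.00)(208.33) = 3390625.00 mm³
ΣAy_c = (30000.00)(75.00) + (1875.00)(50.00) = 2343750.00 mm³
x_c = 3390625.00 / 31875.00 = 106.37 mm
y_c = 2343750.00 / 31875.00 = 73.53 mm

x_c = 106.37 mm, y_c = 73.53 mm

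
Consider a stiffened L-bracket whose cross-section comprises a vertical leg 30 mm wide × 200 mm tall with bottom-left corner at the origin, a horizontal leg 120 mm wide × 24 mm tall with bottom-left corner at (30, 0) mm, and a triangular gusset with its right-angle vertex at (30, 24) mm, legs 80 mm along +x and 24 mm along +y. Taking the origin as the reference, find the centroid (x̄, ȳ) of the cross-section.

Part | A | x̄ᵢ | ȳᵢ | A·x̄ᵢ | A·ȳᵢ
vertical leg | 6000.00 | 15.00 | 100.00 | 90000.00 | 600000.00
horizontal leg | 2880.00 | 90.00 | 12.00 | 259200.00 | 34560.00
gusset | 960.00 | 56.67 | 32.00 | 54400.00 | 30720.00
Σ | 9840.00 |  |  | 403600.00 | 665280.00
x̄ = 403600.00 / 9840.00 = 41.02 mm
ȳ = 665280.00 / 9840.00 = 67.61 mm

x̄ = 41.02 mm, ȳ = 67.61 mm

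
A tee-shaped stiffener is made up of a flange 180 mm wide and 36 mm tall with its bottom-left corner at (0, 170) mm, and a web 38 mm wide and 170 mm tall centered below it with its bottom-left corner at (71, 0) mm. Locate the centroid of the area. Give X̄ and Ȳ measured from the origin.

web: A = 38 × 170 = 6460.00, centroid at (90.00, 85.00).
flange: A = 180 × 36 = 6480.00, centroid at (90.00, 188.00).
ΣA = 12940.00 mm²
ΣAX̄ = (6460.00)(90.00) + (6480.00)(90.00) = 1164600.00 mm³
ΣAȲ = (6460.00)(85.00) + (6480.00)(188.00) = 1767340.00 mm³
X̄ = 1164600.00 / 12940.00 = 90.00 mm
Ȳ = 1767340.00 / 12940.00 = 136.58 mm

X̄ = 90.00 mm, Ȳ = 136.58 mm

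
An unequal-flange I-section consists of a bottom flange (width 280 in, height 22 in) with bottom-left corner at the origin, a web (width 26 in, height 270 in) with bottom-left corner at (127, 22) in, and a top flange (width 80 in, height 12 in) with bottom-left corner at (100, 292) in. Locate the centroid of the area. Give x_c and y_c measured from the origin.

bottom flange: A = 280 × 22 = 6160.00, centroid at (140.00, 11.00).
web: A = 26 × 270 = 7020.00, centroid at (140.00, 157.00).
top flange: A = 80 × 12 = 960.00, centroid at (140.00, 298.00).
ΣA = 14140.00 in²
ΣAx_c = (6160.00)(140.00) + (7020.00)(140.00) + (960.00)(140.00) = 1979600.00 in³
ΣAy_c = (6160.00)(11.00) + (7020.00)(157.00) + (960.00)(298.00) = 1455980.00 in³
x_c = 1979600.00 / 14140.00 = 140.00 in
y_c = 1455980.00 / 14140.00 = 102.97 in

x_c = 140.00 in, y_c = 102.97 in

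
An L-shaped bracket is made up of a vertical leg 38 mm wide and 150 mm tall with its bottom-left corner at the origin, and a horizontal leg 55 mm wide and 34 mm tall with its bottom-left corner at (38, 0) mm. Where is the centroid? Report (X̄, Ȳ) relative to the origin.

vertical leg: A = 38 × 150 = 5700.00, centroid at (19.00, 75.00).
horizontal leg: A = 55 × 34 = 1870.00, centroid at (65.50, 17.00).
ΣA = 7570.00 mm², ΣAX̄ = 230785.00 mm³, ΣAȲ = 459290.00 mm³.
X̄ = 230785.00/7570.00 = 30.49 mm; Ȳ = 459290.00/7570.00 = 60.67 mm.

X̄ = 30.49 mm, Ȳ = 60.67 mm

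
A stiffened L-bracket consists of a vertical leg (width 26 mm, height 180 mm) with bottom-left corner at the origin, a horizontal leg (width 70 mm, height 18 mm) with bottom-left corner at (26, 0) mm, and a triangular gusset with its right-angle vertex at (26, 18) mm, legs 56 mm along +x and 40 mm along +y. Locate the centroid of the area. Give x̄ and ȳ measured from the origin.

x̄ = 26.59 mm, ȳ = 66.24 mm

vertical leg: A = 26 × 180 = 4680.00, centroid at (13.00, 90.00).
horizontal leg: A = 70 × 18 = 1260.00, centroid at (61.00, 9.00).
gusset: A = ½·56·40 = 1120.00, centroid at (44.67, 31.33).
ΣA = 7060.00 mm²
ΣAx̄ = (4680.00)(13.00) + (1260.00)(61.00) + (1120.00)(44.67) = 187726.67 mm³
ΣAȳ = (4680.00)(90.00) + (1260.00)(9.00) + (1120.00)(31.33) = 467633.33 mm³
x̄ = 187726.67 / 7060.00 = 26.59 mm
ȳ = 467633.33 / 7060.00 = 66.24 mm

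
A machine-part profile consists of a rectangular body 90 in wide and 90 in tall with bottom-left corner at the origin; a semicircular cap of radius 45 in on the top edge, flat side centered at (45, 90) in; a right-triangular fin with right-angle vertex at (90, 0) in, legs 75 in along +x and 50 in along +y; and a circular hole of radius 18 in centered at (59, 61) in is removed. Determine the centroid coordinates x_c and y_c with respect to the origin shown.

x_c = 54.64 in, y_c = 56.08 in

Part | A | x̄ᵢ | ȳᵢ | A·x̄ᵢ | A·ȳᵢ
rectangular body | 8100.00 | 45.00 | 45.00 | 364500.00 | 364500.00
semicircular top | 3180.86 | 45.00 | 109.10 | 143138.82 | 347027.63
triangular fin | 1875.00 | 115.00 | 16.67 | 215625.00 | 31250.00
hole | -1017.88 | 59.00 | 61.00 | -60054.69 | -62090.44
Σ | 12137.99 |  |  | 663209.13 | 680687.19
x_c = 663209.13 / 12137.99 = 54.64 in
y_c = 680687.19 / 12137.99 = 56.08 in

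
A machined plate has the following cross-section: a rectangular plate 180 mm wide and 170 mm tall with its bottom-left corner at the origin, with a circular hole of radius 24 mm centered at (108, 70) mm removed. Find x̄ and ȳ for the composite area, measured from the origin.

plate: A = 180 × 170 = 30600.00, centroid at (90.00, 85.00).
hole: A = −π·24² = -1809.56, centroid at (108.00, 70.00).
ΣA = 28790.44 mm², ΣAx̄ = 2558567.80 mm³, ΣAȳ = 2474330.98 mm³.
x̄ = 2558567.80/28790.44 = 88.87 mm; ȳ = 2474330.98/28790.44 = 85.94 mm.

x̄ = 88.87 mm, ȳ = 85.94 mm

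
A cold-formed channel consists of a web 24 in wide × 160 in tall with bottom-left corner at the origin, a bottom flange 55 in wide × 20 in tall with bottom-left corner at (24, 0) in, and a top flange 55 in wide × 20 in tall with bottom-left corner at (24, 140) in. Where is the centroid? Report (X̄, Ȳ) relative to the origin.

web: A = 24 × 160 = 3840.00, centroid at (12.00, 80.00).
bottom flange: A = 55 × 20 = 1100.00, centroid at (51.50, 10.00).
top flange: A = 55 × 20 = 1100.00, centroid at (51.50, 150.00).
ΣA = 6040.00 in²
ΣAX̄ = (3840.00)(12.00) + (1100.00)(51.50) + (1100.00)(51.50) = 159380.00 in³
ΣAȲ = (3840.00)(80.00) + (1100.00)(10.00) + (1100.00)(150.00) = 483200.00 in³
X̄ = 159380.00 / 6040.00 = 26.39 in
Ȳ = 483200.00 / 6040.00 = 80.00 in

X̄ = 26.39 in, Ȳ = 80.00 in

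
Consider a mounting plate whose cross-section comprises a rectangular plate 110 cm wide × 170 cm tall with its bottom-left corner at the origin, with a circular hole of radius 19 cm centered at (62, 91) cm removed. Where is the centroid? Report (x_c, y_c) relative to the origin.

plate: A = 110 × 170 = 18700.00, centroid at (55.00, 85.00).
hole: A = −π·19² = -1134.11, centroid at (62.00, 91.00).
ΣA = 17565.89 cm²
ΣAx_c = (18700.00)(55.00) + (-1134.11)(62.00) = 958184.87 cm³
ΣAy_c = (18700.00)(85.00) + (-1134.11)(91.00) = 1486295.54 cm³
x_c = 958184.87 / 17565.89 = 54.55 cm
y_c = 1486295.54 / 17565.89 = 84.61 cm

x_c = 54.55 cm, y_c = 84.61 cm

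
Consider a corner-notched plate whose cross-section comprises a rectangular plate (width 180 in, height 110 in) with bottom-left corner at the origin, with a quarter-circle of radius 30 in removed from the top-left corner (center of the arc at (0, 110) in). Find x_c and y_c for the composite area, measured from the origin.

x_c = 92.86 in, y_c = 53.44 in

plate: A = 180 × 110 = 19800.00, centroid at (90.00, 55.00).
removed quarter-circle: A = −¼π·30² = -706.86, centroid at (12.73, 97.27).
ΣA = 19093.14 in², ΣAx_c = 1773000.00 in³, ΣAy_c = 1020245.58 in³.
x_c = 1773000.00/19093.14 = 92.86 in; y_c = 1020245.58/19093.14 = 53.44 in.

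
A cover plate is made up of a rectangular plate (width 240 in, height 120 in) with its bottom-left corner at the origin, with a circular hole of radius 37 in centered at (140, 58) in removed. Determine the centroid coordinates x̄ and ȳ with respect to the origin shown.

x̄ = 116.49 in, ȳ = 60.35 in

plate: A = 240 × 120 = 28800.00, centroid at (120.00, 60.00).
hole: A = −π·37² = -4300.84, centroid at (140.00, 58.00).
ΣA = 24499.16 in², ΣAx̄ = 2853882.35 in³, ΣAȳ = 1478551.26 in³.
x̄ = 2853882.35/24499.16 = 116.49 in; ȳ = 1478551.26/24499.16 = 60.35 in.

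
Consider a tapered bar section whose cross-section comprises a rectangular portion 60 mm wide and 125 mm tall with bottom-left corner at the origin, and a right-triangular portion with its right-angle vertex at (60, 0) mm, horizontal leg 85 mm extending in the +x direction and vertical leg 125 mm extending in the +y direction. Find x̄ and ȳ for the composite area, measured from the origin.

Part | A | x̄ᵢ | ȳᵢ | A·x̄ᵢ | A·ȳᵢ
rectangular portion | 7500.00 | 30.00 | 62.50 | 225000.00 | 468750.00
triangular portion | 5312.50 | 88.33 | 41.67 | 469270.83 | 221354.17
Σ | 12812.50 |  |  | 694270.83 | 690104.17
x̄ = 694270.83 / 12812.50 = 54.19 mm
ȳ = 690104.17 / 12812.50 = 53.86 mm

x̄ = 54.19 mm, ȳ = 53.86 mm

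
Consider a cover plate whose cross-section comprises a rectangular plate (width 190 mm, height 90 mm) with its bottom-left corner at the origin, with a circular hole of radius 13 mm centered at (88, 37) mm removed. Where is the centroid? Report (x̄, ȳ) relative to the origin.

Part | A | x̄ᵢ | ȳᵢ | A·x̄ᵢ | A·ȳᵢ
plate | 17100.00 | 95.00 | 45.00 | 1624500.00 | 769500.00
hole | -530.93 | 88.00 | 37.00 | -46721.77 | -19644.38
Σ | 16569.07 |  |  | 1577778.23 | 749855.62
x̄ = 1577778.23 / 16569.07 = 95.22 mm
ȳ = 749855.62 / 16569.07 = 45.26 mm

x̄ = 95.22 mm, ȳ = 45.26 mm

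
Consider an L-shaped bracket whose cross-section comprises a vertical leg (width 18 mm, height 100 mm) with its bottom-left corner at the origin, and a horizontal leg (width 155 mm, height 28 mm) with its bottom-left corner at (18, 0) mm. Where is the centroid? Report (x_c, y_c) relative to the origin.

x_c = 70.14 mm, y_c = 24.55 mm

vertical leg: A = 18 × 100 = 1800.00, centroid at (9.00, 50.00).
horizontal leg: A = 155 × 28 = 4340.00, centroid at (95.50, 14.00).
ΣA = 6140.00 mm²
ΣAx_c = (1800.00)(9.00) + (4340.00)(95.50) = 430670.00 mm³
ΣAy_c = (1800.00)(50.00) + (4340.00)(14.00) = 150760.00 mm³
x_c = 430670.00 / 6140.00 = 70.14 mm
y_c = 150760.00 / 6140.00 = 24.55 mm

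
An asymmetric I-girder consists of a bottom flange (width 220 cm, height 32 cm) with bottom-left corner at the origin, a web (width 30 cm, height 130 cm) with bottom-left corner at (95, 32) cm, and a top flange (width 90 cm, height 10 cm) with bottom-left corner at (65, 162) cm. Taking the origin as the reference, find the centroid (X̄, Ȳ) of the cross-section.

Part | A | x̄ᵢ | ȳᵢ | A·x̄ᵢ | A·ȳᵢ
bottom flange | 7040.00 | 110.00 | 16.00 | 774400.00 | 112640.00
web | 3900.00 | 110.00 | 97.00 | 429000.00 | 378300.00
top flange | 900.00 | 110.00 | 167.00 | 99000.00 | 150300.00
Σ | 11840.00 |  |  | 1302400.00 | 641240.00
X̄ = 1302400.00 / 11840.00 = 110.00 cm
Ȳ = 641240.00 / 11840.00 = 54.16 cm

X̄ = 110.00 cm, Ȳ = 54.16 cm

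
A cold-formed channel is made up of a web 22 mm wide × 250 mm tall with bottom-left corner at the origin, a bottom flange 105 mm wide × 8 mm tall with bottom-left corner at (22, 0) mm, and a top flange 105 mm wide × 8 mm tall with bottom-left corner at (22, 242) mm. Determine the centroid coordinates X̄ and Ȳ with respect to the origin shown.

X̄ = 25.86 mm, Ȳ = 125.00 mm

web: A = 22 × 250 = 5500.00, centroid at (11.00, 125.00).
bottom flange: A = 105 × 8 = 840.00, centroid at (74.50, 4.00).
top flange: A = 105 × 8 = 840.00, centroid at (74.50, 246.00).
ΣA = 7180.00 mm², ΣAX̄ = 185660.00 mm³, ΣAȲ = 897500.00 mm³.
X̄ = 185660.00/7180.00 = 25.86 mm; Ȳ = 897500.00/7180.00 = 125.00 mm.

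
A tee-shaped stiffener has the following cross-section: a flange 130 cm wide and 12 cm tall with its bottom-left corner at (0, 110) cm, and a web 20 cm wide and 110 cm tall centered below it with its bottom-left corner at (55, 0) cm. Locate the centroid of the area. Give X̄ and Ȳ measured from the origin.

X̄ = 65.00 cm, Ȳ = 80.31 cm

web: A = 20 × 110 = 2200.00, centroid at (65.00, 55.00).
flange: A = 130 × 12 = 1560.00, centroid at (65.00, 116.00).
ΣA = 3760.00 cm²
ΣAX̄ = (2200.00)(65.00) + (1560.00)(65.00) = 244400.00 cm³
ΣAȲ = (2200.00)(55.00) + (1560.00)(116.00) = 301960.00 cm³
X̄ = 244400.00 / 3760.00 = 65.00 cm
Ȳ = 301960.00 / 3760.00 = 80.31 cm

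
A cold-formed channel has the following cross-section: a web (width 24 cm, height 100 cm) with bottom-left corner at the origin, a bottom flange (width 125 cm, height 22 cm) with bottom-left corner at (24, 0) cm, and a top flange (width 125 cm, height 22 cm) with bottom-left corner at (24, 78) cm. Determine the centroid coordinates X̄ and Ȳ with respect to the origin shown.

web: A = 24 × 100 = 2400.00, centroid at (12.00, 50.00).
bottom flange: A = 125 × 22 = 2750.00, centroid at (86.50, 11.00).
top flange: A = 125 × 22 = 2750.00, centroid at (86.50, 89.00).
ΣA = 7900.00 cm², ΣAX̄ = 504550.00 cm³, ΣAȲ = 395000.00 cm³.
X̄ = 504550.00/7900.00 = 63.87 cm; Ȳ = 395000.00/7900.00 = 50.00 cm.

X̄ = 63.87 cm, Ȳ = 50.00 cm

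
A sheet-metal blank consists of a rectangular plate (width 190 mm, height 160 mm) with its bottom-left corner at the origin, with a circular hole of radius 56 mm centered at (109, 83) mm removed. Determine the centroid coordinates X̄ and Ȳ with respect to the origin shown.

X̄ = 88.29 mm, Ȳ = 78.56 mm

plate: A = 190 × 160 = 30400.00, centroid at (95.00, 80.00).
hole: A = −π·56² = -9852.03, centroid at (109.00, 83.00).
ΣA = 20547.97 mm², ΣAX̄ = 1814128.23 mm³, ΣAȲ = 1614281.13 mm³.
X̄ = 1814128.23/20547.97 = 88.29 mm; Ȳ = 1614281.13/20547.97 = 78.56 mm.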